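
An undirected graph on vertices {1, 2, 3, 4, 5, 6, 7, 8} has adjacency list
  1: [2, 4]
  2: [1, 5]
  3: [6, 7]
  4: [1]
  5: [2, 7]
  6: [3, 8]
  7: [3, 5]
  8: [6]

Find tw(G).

1

A width-1 tree decomposition is:
Bags: B1 = {1, 4}  B2 = {1, 2}  B3 = {2, 5}  B4 = {5, 7}  B5 = {3, 7}  B6 = {3, 6}  B7 = {6, 8}
Tree: B1–B2, B2–B3, B3–B4, B4–B5, B5–B6, B6–B7
Every bag has size at most 2, so the width is 2 − 1 = 1 and tw(G) ≤ 1. Any graph with an edge has treewidth ≥ 1, and G has the edge 4–1. The upper and lower bounds meet at 1, so that is the treewidth.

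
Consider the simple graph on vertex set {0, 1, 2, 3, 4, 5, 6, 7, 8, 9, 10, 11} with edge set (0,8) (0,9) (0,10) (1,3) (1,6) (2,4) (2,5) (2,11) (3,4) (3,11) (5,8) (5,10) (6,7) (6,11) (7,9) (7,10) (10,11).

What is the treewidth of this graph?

A width-3 tree decomposition is:
Bags: B1 = {1, 3, 4, 6}  B2 = {3, 4, 6, 11}  B3 = {2, 4, 6, 11}  B4 = {2, 6, 7, 11}  B5 = {2, 7, 10, 11}  B6 = {2, 5, 7, 10}  B7 = {5, 7, 9, 10}  B8 = {0, 5, 9, 10}  B9 = {0, 5, 8, 9}
Tree: B1–B2, B2–B3, B3–B4, B4–B5, B5–B6, B6–B7, B7–B8, B8–B9
Each bag holds 4 vertices, so the decomposition has width 3, which upper-bounds the treewidth. For the lower bound: the 4 vertex sets {1,3,4}, {6}, {11}, {2,5,7,10} are disjoint, each induces a connected subgraph, and every pair is joined by at least one edge of G. Contracting each set to a single vertex therefore yields K_{4} as a minor, and since treewidth is minor-monotone, tw(G) ≥ tw(K_{4}) = 3. Hence tw(G) = 3 exactly.

3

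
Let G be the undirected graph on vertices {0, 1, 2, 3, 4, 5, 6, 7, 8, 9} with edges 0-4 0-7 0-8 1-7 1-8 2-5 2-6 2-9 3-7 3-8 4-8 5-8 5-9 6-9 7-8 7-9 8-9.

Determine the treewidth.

2

A width-2 tree decomposition is:
Bags: B1 = {0, 7, 8}  B2 = {3, 7, 8}  B3 = {0, 4, 8}  B4 = {7, 8, 9}  B5 = {5, 8, 9}  B6 = {1, 7, 8}  B7 = {2, 5, 9}  B8 = {2, 6, 9}
Tree: B1–B2, B1–B3, B1–B4, B4–B5, B1–B6, B5–B7, B7–B8
Every bag has size at most 3, so the width is 3 − 1 = 2 and tw(G) ≤ 2. On the other hand G contains the 3-clique {0, 4, 8}. A clique must lie in a single bag of any decomposition, so no decomposition can have width below 2. The upper and lower bounds meet at 2, so that is the treewidth.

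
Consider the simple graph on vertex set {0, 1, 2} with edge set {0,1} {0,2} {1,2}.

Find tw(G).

A width-2 tree decomposition is:
Bags: B1 = {0, 1, 2}
Tree: (single bag)
With just one bag of size 3, the width is 3 − 1 = 2, so tw(G) ≤ 2. On the other hand G contains the 3-clique {0, 1, 2}. A clique must lie in a single bag of any decomposition, so no decomposition can have width below 2. Hence tw(G) = 2 exactly.

2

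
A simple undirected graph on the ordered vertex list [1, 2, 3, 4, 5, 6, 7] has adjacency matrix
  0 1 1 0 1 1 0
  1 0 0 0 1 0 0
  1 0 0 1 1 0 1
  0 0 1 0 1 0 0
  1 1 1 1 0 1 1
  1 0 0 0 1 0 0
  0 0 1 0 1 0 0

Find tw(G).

2

A width-2 tree decomposition is:
Bags: B1 = {1, 3, 5}  B2 = {1, 5, 6}  B3 = {3, 5, 7}  B4 = {3, 4, 5}  B5 = {1, 2, 5}
Tree: B1–B2, B1–B3, B1–B4, B1–B5
Each bag holds 3 vertices, so the decomposition has width 2, which upper-bounds the treewidth. For the lower bound, the 3 vertices {1, 2, 5} are pairwise adjacent, and any tree decomposition puts a clique entirely inside one bag — forcing width ≥ 2. The upper and lower bounds meet at 2, so that is the treewidth.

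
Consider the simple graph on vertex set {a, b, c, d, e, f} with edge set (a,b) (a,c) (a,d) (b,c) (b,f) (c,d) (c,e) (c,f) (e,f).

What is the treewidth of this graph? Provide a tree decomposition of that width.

Treewidth 2.
One such decomposition:
Bags: B1 = {b, c, f}  B2 = {a, b, c}  B3 = {c, e, f}  B4 = {a, c, d}
Tree: B1–B2, B1–B3, B2–B4

The largest bag has 3 vertices, giving width 2; this decomposition certifies tw(G) ≤ 2. On the other hand G contains the 3-clique {a, c, d}. A clique must lie in a single bag of any decomposition, so no decomposition can have width below 2. The upper and lower bounds meet at 2, so that is the treewidth.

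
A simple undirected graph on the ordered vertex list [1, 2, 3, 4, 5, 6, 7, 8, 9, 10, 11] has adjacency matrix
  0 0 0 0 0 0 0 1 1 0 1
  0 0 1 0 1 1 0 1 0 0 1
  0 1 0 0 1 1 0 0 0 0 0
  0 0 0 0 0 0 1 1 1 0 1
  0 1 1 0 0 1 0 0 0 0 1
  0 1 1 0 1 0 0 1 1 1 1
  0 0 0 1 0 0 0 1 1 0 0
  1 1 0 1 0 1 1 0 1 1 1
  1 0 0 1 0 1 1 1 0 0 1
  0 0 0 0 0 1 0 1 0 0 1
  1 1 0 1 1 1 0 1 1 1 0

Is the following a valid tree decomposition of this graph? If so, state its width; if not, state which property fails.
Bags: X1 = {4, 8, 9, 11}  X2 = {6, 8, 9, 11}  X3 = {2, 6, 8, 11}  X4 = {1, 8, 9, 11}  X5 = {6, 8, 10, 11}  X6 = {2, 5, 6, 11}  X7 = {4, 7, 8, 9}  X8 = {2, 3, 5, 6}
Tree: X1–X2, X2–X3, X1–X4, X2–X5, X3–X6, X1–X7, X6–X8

Checking the three conditions: (i) the bags cover all of {1, 2, 3, 4, 5, 6, 7, 8, 9, 10, 11}; (ii) for each edge, some bag contains both endpoints; (iii) the bags containing any fixed vertex form a subtree. All hold, so the decomposition is valid with width 4 − 1 = 3.

Yes; width 3.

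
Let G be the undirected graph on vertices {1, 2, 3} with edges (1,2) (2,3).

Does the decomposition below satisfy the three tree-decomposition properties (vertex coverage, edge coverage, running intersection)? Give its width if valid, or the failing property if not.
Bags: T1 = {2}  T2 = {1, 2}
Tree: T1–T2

No — vertex 3 appears in no bag.

A tree decomposition must satisfy three properties: every vertex lies in some bag; for every edge, both endpoints lie together in some bag; and for every vertex, the bags containing it form a connected subtree. Here vertex 3 appears in no bag, so the decomposition is invalid.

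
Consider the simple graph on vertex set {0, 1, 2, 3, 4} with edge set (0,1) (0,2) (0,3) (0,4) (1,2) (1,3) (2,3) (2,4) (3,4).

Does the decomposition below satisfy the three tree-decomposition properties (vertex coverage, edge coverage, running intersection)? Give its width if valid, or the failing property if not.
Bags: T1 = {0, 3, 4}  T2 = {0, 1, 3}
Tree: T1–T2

No — vertex 2 appears in no bag.

A tree decomposition must satisfy three properties: every vertex lies in some bag; for every edge, both endpoints lie together in some bag; and for every vertex, the bags containing it form a connected subtree. Here vertex 2 appears in no bag, so the decomposition is invalid.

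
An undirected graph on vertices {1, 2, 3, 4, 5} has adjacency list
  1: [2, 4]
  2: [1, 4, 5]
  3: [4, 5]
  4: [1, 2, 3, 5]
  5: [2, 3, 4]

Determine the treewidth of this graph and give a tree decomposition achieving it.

The largest bag has 3 vertices, giving width 2; this decomposition certifies tw(G) ≤ 2. Conversely, {1, 2, 4} is a clique of size 3, and the vertices of any clique must share a bag in every tree decomposition; so some bag has ≥ 3 vertices and tw(G) ≥ 2. Hence tw(G) = 2 exactly.

Treewidth 2.
One optimal decomposition is:
Bags: B1 = {1, 2, 4}  B2 = {2, 4, 5}  B3 = {3, 4, 5}
Tree: B1–B2, B2–B3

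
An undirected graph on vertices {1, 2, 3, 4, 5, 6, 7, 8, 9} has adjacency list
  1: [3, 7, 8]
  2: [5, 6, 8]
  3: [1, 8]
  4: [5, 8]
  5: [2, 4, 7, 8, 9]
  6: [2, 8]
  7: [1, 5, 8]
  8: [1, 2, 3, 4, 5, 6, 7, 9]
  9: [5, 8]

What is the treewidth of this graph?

A width-2 tree decomposition is:
Bags: B1 = {2, 5, 8}  B2 = {5, 7, 8}  B3 = {1, 7, 8}  B4 = {2, 6, 8}  B5 = {5, 8, 9}  B6 = {1, 3, 8}  B7 = {4, 5, 8}
Tree: B1–B2, B2–B3, B1–B4, B1–B5, B3–B6, B1–B7
Each bag holds 3 vertices, so the decomposition has width 2, which upper-bounds the treewidth. Conversely, {1, 3, 8} is a clique of size 3, and the vertices of any clique must share a bag in every tree decomposition; so some bag has ≥ 3 vertices and tw(G) ≥ 2. Hence tw(G) = 2 exactly.

2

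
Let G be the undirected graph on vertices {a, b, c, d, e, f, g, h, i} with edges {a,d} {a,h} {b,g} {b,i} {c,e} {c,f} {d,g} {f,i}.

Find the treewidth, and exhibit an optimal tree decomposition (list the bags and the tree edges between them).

Every bag has size at most 2, so the width is 2 − 1 = 1 and tw(G) ≤ 1. Since G has at least one edge (e.g. e–c), it is not an edgeless graph, so tw(G) ≥ 1. Therefore the treewidth is 1.

Treewidth 1.
Bags: B1 = {c, e}  B2 = {c, f}  B3 = {f, i}  B4 = {b, i}  B5 = {b, g}  B6 = {d, g}  B7 = {a, d}  B8 = {a, h}
Tree: B1–B2, B2–B3, B3–B4, B4–B5, B5–B6, B6–B7, B7–B8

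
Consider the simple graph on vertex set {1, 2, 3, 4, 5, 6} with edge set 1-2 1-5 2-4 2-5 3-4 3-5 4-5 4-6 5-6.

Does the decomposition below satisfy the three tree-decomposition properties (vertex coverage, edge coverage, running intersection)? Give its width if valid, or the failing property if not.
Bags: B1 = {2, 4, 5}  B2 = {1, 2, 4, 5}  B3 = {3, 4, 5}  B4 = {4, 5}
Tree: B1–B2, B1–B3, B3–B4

No — vertex 6 appears in no bag.

A tree decomposition must satisfy three properties: every vertex lies in some bag; for every edge, both endpoints lie together in some bag; and for every vertex, the bags containing it form a connected subtree. Here vertex 6 appears in no bag, so the decomposition is invalid.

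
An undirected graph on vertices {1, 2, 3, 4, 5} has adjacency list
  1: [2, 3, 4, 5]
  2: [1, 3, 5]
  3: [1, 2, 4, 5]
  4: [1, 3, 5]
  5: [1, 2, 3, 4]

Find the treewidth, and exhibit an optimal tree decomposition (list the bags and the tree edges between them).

Treewidth 3.
One such decomposition:
Bags: B1 = {1, 2, 3, 5}  B2 = {1, 3, 4, 5}
Tree: B1–B2

Each bag holds 4 vertices, so the decomposition has width 3, which upper-bounds the treewidth. On the other hand G contains the 4-clique {1, 2, 3, 5}. A clique must lie in a single bag of any decomposition, so no decomposition can have width below 3. Hence tw(G) = 3 exactly.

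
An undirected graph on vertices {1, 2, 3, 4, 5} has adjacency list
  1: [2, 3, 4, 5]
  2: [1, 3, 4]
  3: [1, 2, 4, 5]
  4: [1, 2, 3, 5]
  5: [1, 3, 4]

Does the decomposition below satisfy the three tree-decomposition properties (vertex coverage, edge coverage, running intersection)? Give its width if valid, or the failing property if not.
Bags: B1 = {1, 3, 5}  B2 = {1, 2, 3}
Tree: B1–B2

A tree decomposition must satisfy three properties: every vertex lies in some bag; for every edge, both endpoints lie together in some bag; and for every vertex, the bags containing it form a connected subtree. Here vertex 4 appears in no bag, so the decomposition is invalid.

No — vertex 4 appears in no bag.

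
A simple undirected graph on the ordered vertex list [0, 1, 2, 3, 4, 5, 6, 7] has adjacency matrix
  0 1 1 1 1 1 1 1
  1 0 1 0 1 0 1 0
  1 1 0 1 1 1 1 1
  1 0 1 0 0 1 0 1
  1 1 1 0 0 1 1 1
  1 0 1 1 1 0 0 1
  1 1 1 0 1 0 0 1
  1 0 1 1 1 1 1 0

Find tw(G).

A width-4 tree decomposition is:
Bags: B1 = {0, 1, 2, 4, 6}  B2 = {0, 2, 4, 6, 7}  B3 = {0, 2, 4, 5, 7}  B4 = {0, 2, 3, 5, 7}
Tree: B1–B2, B2–B3, B3–B4
Each bag holds 5 vertices, so the decomposition has width 4, which upper-bounds the treewidth. On the other hand G contains the 5-clique {0, 2, 3, 5, 7}. A clique must lie in a single bag of any decomposition, so no decomposition can have width below 4. Therefore the treewidth is 4.

4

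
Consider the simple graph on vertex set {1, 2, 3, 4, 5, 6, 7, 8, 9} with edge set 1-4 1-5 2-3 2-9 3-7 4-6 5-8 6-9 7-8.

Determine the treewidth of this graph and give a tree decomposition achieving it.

Every bag has size at most 3, so the width is 3 − 1 = 2 and tw(G) ≤ 2. Since 9–6–4–1–5–8–7–3–2–9 is a cycle in G, G is not acyclic. Forests are exactly the graphs of treewidth ≤ 1, so tw(G) ≥ 2. Combining the bounds, tw(G) = 2.

Treewidth 2.
Bags: B1 = {4, 6, 9}  B2 = {1, 4, 9}  B3 = {1, 5, 9}  B4 = {5, 8, 9}  B5 = {7, 8, 9}  B6 = {3, 7, 9}  B7 = {2, 3, 9}
Tree: B1–B2, B2–B3, B3–B4, B4–B5, B5–B6, B6–B7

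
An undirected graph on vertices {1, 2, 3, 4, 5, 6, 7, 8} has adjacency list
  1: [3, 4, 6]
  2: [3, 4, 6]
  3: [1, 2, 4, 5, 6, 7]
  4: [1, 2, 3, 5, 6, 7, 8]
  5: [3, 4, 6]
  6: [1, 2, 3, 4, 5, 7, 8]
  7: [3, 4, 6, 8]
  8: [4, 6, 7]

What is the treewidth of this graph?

A width-3 tree decomposition is:
Bags: B1 = {4, 6, 7, 8}  B2 = {3, 4, 6, 7}  B3 = {2, 3, 4, 6}  B4 = {3, 4, 5, 6}  B5 = {1, 3, 4, 6}
Tree: B1–B2, B2–B3, B3–B4, B3–B5
The largest bag has 4 vertices, giving width 3; this decomposition certifies tw(G) ≤ 3. For the lower bound, the 4 vertices {4, 6, 7, 8} are pairwise adjacent, and any tree decomposition puts a clique entirely inside one bag — forcing width ≥ 3. Hence tw(G) = 3 exactly.

3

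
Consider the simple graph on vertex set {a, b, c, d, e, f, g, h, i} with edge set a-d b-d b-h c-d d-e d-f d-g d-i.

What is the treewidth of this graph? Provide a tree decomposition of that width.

Treewidth 1.
One optimal decomposition is:
Bags: B1 = {d, e}  B2 = {c, d}  B3 = {d, g}  B4 = {b, d}  B5 = {d, f}  B6 = {d, i}  B7 = {a, d}  B8 = {b, h}
Tree: B1–B2, B2–B3, B3–B4, B3–B5, B5–B6, B2–B7, B4–B8

Every bag has size at most 2, so the width is 2 − 1 = 1 and tw(G) ≤ 1. Any graph with an edge has treewidth ≥ 1, and G has the edge e–d. Therefore the treewidth is 1.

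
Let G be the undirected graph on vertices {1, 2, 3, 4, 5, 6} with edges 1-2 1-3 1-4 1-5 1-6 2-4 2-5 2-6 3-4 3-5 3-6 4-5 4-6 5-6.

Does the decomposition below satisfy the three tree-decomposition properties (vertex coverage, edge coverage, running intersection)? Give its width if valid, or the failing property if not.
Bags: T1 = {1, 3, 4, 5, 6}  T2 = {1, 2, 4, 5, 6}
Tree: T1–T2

Vertex coverage: the bags together contain {1, 2, 3, 4, 5, 6}, the full vertex set. Edge coverage: each edge of G has both endpoints in at least one bag. Running intersection: for every vertex, the bags containing it form a connected subtree. All three properties hold, so this is a valid tree decomposition of width max|bag| − 1 = 4, and hence tw(G) ≤ 4.

Yes; width 4.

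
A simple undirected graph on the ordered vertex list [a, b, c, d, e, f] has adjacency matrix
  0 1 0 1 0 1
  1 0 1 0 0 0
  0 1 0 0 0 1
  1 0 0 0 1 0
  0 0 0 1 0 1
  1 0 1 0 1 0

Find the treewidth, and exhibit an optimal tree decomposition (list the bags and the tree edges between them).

Every bag has size at most 3, so the width is 3 − 1 = 2 and tw(G) ≤ 2. Since e–d–a–f–e is a cycle in G, G is not acyclic. Forests are exactly the graphs of treewidth ≤ 1, so tw(G) ≥ 2. Therefore the treewidth is 2.

Treewidth 2.
One optimal decomposition is:
Bags: B1 = {d, e, f}  B2 = {a, d, f}  B3 = {a, c, f}  B4 = {a, b, c}
Tree: B1–B2, B2–B3, B3–B4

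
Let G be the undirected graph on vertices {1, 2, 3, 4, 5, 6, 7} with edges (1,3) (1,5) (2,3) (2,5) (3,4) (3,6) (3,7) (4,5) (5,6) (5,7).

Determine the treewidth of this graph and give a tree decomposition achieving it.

Each bag holds 3 vertices, so the decomposition has width 2, which upper-bounds the treewidth. Since 5–2–3–6–5 is a cycle in G, G is not acyclic. Forests are exactly the graphs of treewidth ≤ 1, so tw(G) ≥ 2. Therefore the treewidth is 2.

Treewidth 2.
One optimal decomposition is:
Bags: B1 = {2, 3, 5}  B2 = {3, 5, 6}  B3 = {1, 3, 5}  B4 = {3, 4, 5}  B5 = {3, 5, 7}
Tree: B1–B2, B2–B3, B3–B4, B4–B5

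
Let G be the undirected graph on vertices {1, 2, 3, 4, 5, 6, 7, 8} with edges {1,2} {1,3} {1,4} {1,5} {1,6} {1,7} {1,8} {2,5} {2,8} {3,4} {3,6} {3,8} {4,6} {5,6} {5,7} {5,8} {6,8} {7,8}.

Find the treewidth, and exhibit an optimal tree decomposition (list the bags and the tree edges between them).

Treewidth 3.
One such decomposition:
Bags: B1 = {1, 5, 6, 8}  B2 = {1, 5, 7, 8}  B3 = {1, 3, 6, 8}  B4 = {1, 3, 4, 6}  B5 = {1, 2, 5, 8}
Tree: B1–B2, B1–B3, B3–B4, B2–B5

Each bag holds 4 vertices, so the decomposition has width 3, which upper-bounds the treewidth. On the other hand G contains the 4-clique {1, 3, 6, 8}. A clique must lie in a single bag of any decomposition, so no decomposition can have width below 3. Therefore the treewidth is 3.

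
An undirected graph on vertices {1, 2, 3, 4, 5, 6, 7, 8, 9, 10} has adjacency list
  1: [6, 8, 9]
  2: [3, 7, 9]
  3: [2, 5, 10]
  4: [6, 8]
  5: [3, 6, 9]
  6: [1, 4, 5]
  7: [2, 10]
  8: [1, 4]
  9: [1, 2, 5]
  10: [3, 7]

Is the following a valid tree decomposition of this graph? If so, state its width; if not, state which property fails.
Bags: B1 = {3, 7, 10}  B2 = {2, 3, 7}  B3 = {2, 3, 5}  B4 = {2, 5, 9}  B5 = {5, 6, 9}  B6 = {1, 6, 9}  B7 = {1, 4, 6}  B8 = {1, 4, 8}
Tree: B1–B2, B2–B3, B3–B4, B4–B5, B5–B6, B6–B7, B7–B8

Yes; width 2.

Every vertex of G appears in some bag (union = {1, 2, 3, 4, 5, 6, 7, 8, 9, 10}); every edge is covered by a bag; and for each vertex v the set of bags containing v is connected in the bag tree. The decomposition is therefore valid. The largest bag has 3 vertices, so the width is 2.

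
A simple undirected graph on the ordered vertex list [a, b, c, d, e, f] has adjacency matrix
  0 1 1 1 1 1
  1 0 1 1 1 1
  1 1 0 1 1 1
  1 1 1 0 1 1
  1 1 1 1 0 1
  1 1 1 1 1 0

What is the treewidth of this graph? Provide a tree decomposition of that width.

With just one bag of size 6, the width is 6 − 1 = 5, so tw(G) ≤ 5. Conversely, {a, b, c, d, e, f} is a clique of size 6, and the vertices of any clique must share a bag in every tree decomposition; so some bag has ≥ 6 vertices and tw(G) ≥ 5. Combining the bounds, tw(G) = 5.

Treewidth 5.
Bags: B1 = {a, b, c, d, e, f}
Tree: (single bag)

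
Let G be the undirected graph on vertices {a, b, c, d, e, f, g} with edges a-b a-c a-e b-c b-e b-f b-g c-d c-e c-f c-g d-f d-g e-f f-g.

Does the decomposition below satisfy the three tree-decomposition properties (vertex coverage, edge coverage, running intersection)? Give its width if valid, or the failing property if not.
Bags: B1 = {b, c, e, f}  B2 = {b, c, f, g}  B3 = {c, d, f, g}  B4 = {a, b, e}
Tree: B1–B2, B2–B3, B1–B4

No — edge (c,a) lies in no bag.

A tree decomposition must satisfy three properties: every vertex lies in some bag; for every edge, both endpoints lie together in some bag; and for every vertex, the bags containing it form a connected subtree. Here edge (c,a) lies in no bag, so the decomposition is invalid.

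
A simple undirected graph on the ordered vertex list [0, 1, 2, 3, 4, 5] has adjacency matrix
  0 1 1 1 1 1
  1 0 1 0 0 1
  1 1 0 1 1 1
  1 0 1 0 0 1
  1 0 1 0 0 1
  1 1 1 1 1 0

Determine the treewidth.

3

A width-3 tree decomposition is:
Bags: B1 = {0, 2, 3, 5}  B2 = {0, 2, 4, 5}  B3 = {0, 1, 2, 5}
Tree: B1–B2, B2–B3
The largest bag has 4 vertices, giving width 3; this decomposition certifies tw(G) ≤ 3. On the other hand G contains the 4-clique {0, 1, 2, 5}. A clique must lie in a single bag of any decomposition, so no decomposition can have width below 3. Combining the bounds, tw(G) = 3.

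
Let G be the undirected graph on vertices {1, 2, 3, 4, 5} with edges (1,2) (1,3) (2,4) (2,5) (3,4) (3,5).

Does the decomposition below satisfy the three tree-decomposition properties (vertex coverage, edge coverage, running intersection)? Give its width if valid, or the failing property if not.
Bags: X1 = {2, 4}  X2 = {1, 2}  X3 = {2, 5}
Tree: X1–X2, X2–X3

No — vertex 3 appears in no bag.

A tree decomposition must satisfy three properties: every vertex lies in some bag; for every edge, both endpoints lie together in some bag; and for every vertex, the bags containing it form a connected subtree. Here vertex 3 appears in no bag, so the decomposition is invalid.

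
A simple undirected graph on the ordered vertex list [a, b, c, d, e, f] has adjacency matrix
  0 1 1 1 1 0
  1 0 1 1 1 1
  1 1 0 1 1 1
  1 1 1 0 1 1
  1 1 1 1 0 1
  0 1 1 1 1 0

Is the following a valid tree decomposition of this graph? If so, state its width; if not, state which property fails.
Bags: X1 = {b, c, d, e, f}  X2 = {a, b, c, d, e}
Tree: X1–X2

Yes; width 4.

Every vertex of G appears in some bag (union = {a, b, c, d, e, f}); every edge is covered by a bag; and for each vertex v the set of bags containing v is connected in the bag tree. The decomposition is therefore valid. The largest bag has 5 vertices, so the width is 4.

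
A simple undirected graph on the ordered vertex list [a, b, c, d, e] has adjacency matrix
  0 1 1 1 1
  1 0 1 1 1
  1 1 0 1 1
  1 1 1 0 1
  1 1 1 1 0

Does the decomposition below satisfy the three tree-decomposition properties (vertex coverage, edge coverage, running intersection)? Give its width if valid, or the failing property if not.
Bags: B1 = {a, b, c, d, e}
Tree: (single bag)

Checking the three conditions: (i) the bags cover all of {a, b, c, d, e}; (ii) for each edge, some bag contains both endpoints; (iii) the bags containing any fixed vertex form a subtree. All hold, so the decomposition is valid with width 5 − 1 = 4.

Yes; width 4.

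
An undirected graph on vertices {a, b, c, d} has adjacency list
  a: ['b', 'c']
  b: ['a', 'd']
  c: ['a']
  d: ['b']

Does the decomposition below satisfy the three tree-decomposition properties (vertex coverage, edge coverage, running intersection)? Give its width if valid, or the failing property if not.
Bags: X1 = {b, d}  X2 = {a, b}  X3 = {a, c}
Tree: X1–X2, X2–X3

Every vertex of G appears in some bag (union = {a, b, c, d}); every edge is covered by a bag; and for each vertex v the set of bags containing v is connected in the bag tree. The decomposition is therefore valid. The largest bag has 2 vertices, so the width is 1.

Yes; width 1.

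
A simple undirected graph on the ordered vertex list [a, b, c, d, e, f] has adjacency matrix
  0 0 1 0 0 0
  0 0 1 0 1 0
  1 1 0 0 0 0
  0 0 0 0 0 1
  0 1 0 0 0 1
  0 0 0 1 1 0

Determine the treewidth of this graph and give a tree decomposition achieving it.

Each bag holds 2 vertices, so the decomposition has width 1, which upper-bounds the treewidth. Any graph with an edge has treewidth ≥ 1, and G has the edge d–f. Combining the bounds, tw(G) = 1.

Treewidth 1.
Bags: B1 = {d, f}  B2 = {e, f}  B3 = {b, e}  B4 = {b, c}  B5 = {a, c}
Tree: B1–B2, B2–B3, B3–B4, B4–B5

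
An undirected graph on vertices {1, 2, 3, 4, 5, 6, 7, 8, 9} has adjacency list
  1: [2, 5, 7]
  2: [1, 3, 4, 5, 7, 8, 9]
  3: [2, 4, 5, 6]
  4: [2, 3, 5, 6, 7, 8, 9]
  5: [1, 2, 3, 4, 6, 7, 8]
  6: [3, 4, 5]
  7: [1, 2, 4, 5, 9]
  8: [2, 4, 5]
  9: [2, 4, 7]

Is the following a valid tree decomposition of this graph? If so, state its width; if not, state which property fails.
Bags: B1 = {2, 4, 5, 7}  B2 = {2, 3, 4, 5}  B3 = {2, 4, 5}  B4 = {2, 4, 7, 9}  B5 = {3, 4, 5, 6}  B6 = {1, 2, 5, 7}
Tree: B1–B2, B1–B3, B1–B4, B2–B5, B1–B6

A tree decomposition must satisfy three properties: every vertex lies in some bag; for every edge, both endpoints lie together in some bag; and for every vertex, the bags containing it form a connected subtree. Here vertex 8 appears in no bag, so the decomposition is invalid.

No — vertex 8 appears in no bag.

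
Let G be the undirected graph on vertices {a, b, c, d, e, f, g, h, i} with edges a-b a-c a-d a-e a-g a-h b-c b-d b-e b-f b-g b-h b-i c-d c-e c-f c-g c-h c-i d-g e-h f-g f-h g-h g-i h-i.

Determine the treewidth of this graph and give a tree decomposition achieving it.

Every bag has size at most 5, so the width is 5 − 1 = 4 and tw(G) ≤ 4. Conversely, {a, b, c, d, g} is a clique of size 5, and the vertices of any clique must share a bag in every tree decomposition; so some bag has ≥ 5 vertices and tw(G) ≥ 4. Combining the bounds, tw(G) = 4.

Treewidth 4.
One such decomposition:
Bags: B1 = {b, c, f, g, h}  B2 = {a, b, c, g, h}  B3 = {a, b, c, e, h}  B4 = {a, b, c, d, g}  B5 = {b, c, g, h, i}
Tree: B1–B2, B2–B3, B2–B4, B2–B5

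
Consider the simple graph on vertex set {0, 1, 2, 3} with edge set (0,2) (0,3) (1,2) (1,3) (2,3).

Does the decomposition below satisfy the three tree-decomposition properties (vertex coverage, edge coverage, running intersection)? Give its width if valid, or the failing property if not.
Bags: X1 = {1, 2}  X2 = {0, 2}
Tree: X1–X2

No — vertex 3 appears in no bag.

A tree decomposition must satisfy three properties: every vertex lies in some bag; for every edge, both endpoints lie together in some bag; and for every vertex, the bags containing it form a connected subtree. Here vertex 3 appears in no bag, so the decomposition is invalid.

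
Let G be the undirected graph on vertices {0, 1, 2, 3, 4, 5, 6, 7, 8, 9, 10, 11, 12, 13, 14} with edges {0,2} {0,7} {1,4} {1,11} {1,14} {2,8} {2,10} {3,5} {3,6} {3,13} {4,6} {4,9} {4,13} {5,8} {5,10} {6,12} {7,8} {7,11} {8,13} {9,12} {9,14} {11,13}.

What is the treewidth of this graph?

A width-3 tree decomposition is:
Bags: B1 = {6, 9, 12, 14}  B2 = {4, 6, 9, 14}  B3 = {1, 4, 6, 14}  B4 = {1, 3, 4, 6}  B5 = {1, 3, 4, 13}  B6 = {1, 3, 11, 13}  B7 = {3, 5, 11, 13}  B8 = {5, 8, 11, 13}  B9 = {5, 7, 8, 11}  B10 = {5, 7, 8, 10}  B11 = {2, 7, 8, 10}  B12 = {0, 2, 7, 10}
Tree: B1–B2, B2–B3, B3–B4, B4–B5, B5–B6, B6–B7, B7–B8, B8–B9, B9–B10, B10–B11, B11–B12
Each bag holds 4 vertices, so the decomposition has width 3, which upper-bounds the treewidth. For the lower bound: the 4 vertex sets {9,12,14}, {6}, {4}, {1,3,11,13} are disjoint, each induces a connected subgraph, and every pair is joined by at least one edge of G. Contracting each set to a single vertex therefore yields K_{4} as a minor, and since treewidth is minor-monotone, tw(G) ≥ tw(K_{4}) = 3. Hence tw(G) = 3 exactly.

3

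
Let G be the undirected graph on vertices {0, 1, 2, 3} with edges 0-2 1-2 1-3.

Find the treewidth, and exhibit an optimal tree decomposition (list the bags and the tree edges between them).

Treewidth 1.
Bags: B1 = {1, 2}  B2 = {1, 3}  B3 = {0, 2}
Tree: B1–B2, B1–B3

Each bag holds 2 vertices, so the decomposition has width 1, which upper-bounds the treewidth. Any graph with an edge has treewidth ≥ 1, and G has the edge 2–1. Therefore the treewidth is 1.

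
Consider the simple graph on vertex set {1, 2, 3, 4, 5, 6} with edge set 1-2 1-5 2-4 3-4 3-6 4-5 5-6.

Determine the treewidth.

2

A width-2 tree decomposition is:
Bags: B1 = {3, 4, 6}  B2 = {4, 5, 6}  B3 = {2, 4, 5}  B4 = {1, 2, 5}
Tree: B1–B2, B2–B3, B3–B4
Each bag holds 3 vertices, so the decomposition has width 2, which upper-bounds the treewidth. Since 3–6–5–4–3 is a cycle in G, G is not acyclic. Forests are exactly the graphs of treewidth ≤ 1, so tw(G) ≥ 2. Combining the bounds, tw(G) = 2.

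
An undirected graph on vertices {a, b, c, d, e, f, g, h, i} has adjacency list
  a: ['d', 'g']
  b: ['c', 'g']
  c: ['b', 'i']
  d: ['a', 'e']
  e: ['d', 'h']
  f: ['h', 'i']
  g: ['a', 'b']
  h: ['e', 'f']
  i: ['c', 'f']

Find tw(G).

A width-2 tree decomposition is:
Bags: B1 = {d, e, h}  B2 = {a, d, h}  B3 = {a, g, h}  B4 = {b, g, h}  B5 = {b, c, h}  B6 = {c, h, i}  B7 = {f, h, i}
Tree: B1–B2, B2–B3, B3–B4, B4–B5, B5–B6, B6–B7
The largest bag has 3 vertices, giving width 2; this decomposition certifies tw(G) ≤ 2. Since h–e–d–a–g–b–c–i–f–h is a cycle in G, G is not acyclic. Forests are exactly the graphs of treewidth ≤ 1, so tw(G) ≥ 2. Therefore the treewidth is 2.

2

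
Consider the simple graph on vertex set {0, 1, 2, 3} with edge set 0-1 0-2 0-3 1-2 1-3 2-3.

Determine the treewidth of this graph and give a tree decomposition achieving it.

With just one bag of size 4, the width is 4 − 1 = 3, so tw(G) ≤ 3. On the other hand G contains the 4-clique {0, 1, 2, 3}. A clique must lie in a single bag of any decomposition, so no decomposition can have width below 3. Hence tw(G) = 3 exactly.

Treewidth 3.
One such decomposition:
Bags: B1 = {0, 1, 2, 3}
Tree: (single bag)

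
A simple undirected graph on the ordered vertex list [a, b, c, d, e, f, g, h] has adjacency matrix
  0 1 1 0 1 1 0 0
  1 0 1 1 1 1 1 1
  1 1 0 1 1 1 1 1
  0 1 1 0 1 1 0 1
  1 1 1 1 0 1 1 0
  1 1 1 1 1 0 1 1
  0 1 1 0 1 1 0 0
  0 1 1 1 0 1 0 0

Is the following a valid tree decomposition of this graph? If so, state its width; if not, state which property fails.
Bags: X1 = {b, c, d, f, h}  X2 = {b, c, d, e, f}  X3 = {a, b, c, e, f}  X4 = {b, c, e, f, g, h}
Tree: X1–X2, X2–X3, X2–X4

A tree decomposition must satisfy three properties: every vertex lies in some bag; for every edge, both endpoints lie together in some bag; and for every vertex, the bags containing it form a connected subtree. Here bags containing vertex h are not connected in the tree, so the decomposition is invalid.

No — bags containing vertex h are not connected in the tree.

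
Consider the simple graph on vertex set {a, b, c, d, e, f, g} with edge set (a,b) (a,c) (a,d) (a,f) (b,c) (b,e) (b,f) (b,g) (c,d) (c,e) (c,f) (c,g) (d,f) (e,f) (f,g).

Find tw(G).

3

A width-3 tree decomposition is:
Bags: B1 = {a, c, d, f}  B2 = {a, b, c, f}  B3 = {b, c, e, f}  B4 = {b, c, f, g}
Tree: B1–B2, B2–B3, B3–B4
Each bag holds 4 vertices, so the decomposition has width 3, which upper-bounds the treewidth. On the other hand G contains the 4-clique {a, c, d, f}. A clique must lie in a single bag of any decomposition, so no decomposition can have width below 3. Therefore the treewidth is 3.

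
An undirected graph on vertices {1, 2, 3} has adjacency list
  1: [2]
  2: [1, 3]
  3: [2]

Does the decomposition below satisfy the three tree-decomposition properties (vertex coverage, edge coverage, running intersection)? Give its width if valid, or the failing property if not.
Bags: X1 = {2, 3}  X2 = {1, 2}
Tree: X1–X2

Vertex coverage: the bags together contain {1, 2, 3}, the full vertex set. Edge coverage: each edge of G has both endpoints in at least one bag. Running intersection: for every vertex, the bags containing it form a connected subtree. All three properties hold, so this is a valid tree decomposition of width max|bag| − 1 = 1, and hence tw(G) ≤ 1.

Yes; width 1.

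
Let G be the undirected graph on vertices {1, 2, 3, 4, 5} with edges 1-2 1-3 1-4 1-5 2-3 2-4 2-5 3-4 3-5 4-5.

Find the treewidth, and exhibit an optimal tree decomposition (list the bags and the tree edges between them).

With just one bag of size 5, the width is 5 − 1 = 4, so tw(G) ≤ 4. For the lower bound, the 5 vertices {1, 2, 3, 4, 5} are pairwise adjacent, and any tree decomposition puts a clique entirely inside one bag — forcing width ≥ 4. Combining the bounds, tw(G) = 4.

Treewidth 4.
One such decomposition:
Bags: B1 = {1, 2, 3, 4, 5}
Tree: (single bag)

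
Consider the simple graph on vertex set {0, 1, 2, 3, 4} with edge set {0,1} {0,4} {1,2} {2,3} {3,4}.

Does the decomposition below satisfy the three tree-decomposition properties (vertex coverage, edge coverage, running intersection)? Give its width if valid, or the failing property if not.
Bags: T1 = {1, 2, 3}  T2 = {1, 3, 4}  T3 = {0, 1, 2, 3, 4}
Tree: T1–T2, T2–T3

A tree decomposition must satisfy three properties: every vertex lies in some bag; for every edge, both endpoints lie together in some bag; and for every vertex, the bags containing it form a connected subtree. Here bags containing vertex 2 are not connected in the tree, so the decomposition is invalid.

No — bags containing vertex 2 are not connected in the tree.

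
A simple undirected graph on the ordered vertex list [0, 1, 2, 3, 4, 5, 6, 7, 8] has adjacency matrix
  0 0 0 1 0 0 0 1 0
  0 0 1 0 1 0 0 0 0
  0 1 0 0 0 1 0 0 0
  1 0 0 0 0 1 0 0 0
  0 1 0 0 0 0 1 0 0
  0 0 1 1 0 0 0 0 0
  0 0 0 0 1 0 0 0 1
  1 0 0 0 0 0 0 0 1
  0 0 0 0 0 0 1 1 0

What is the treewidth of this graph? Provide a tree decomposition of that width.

Every bag has size at most 3, so the width is 3 − 1 = 2 and tw(G) ≤ 2. Since 6–4–1–2–5–3–0–7–8–6 is a cycle in G, G is not acyclic. Forests are exactly the graphs of treewidth ≤ 1, so tw(G) ≥ 2. Combining the bounds, tw(G) = 2.

Treewidth 2.
Bags: B1 = {1, 4, 6}  B2 = {1, 2, 6}  B3 = {2, 5, 6}  B4 = {3, 5, 6}  B5 = {0, 3, 6}  B6 = {0, 6, 7}  B7 = {6, 7, 8}
Tree: B1–B2, B2–B3, B3–B4, B4–B5, B5–B6, B6–B7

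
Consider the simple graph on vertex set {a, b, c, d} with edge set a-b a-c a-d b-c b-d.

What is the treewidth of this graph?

A width-2 tree decomposition is:
Bags: B1 = {a, b, c}  B2 = {a, b, d}
Tree: B1–B2
Every bag has size at most 3, so the width is 3 − 1 = 2 and tw(G) ≤ 2. On the other hand G contains the 3-clique {a, b, d}. A clique must lie in a single bag of any decomposition, so no decomposition can have width below 2. The upper and lower bounds meet at 2, so that is the treewidth.

2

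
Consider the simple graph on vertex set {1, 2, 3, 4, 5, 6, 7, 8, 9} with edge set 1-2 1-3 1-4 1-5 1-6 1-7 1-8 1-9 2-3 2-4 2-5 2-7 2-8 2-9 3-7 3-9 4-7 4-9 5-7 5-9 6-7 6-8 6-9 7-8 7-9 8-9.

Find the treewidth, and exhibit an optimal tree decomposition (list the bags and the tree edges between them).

Treewidth 4.
One such decomposition:
Bags: B1 = {1, 2, 5, 7, 9}  B2 = {1, 2, 7, 8, 9}  B3 = {1, 2, 4, 7, 9}  B4 = {1, 2, 3, 7, 9}  B5 = {1, 6, 7, 8, 9}
Tree: B1–B2, B2–B3, B1–B4, B2–B5

Each bag holds 5 vertices, so the decomposition has width 4, which upper-bounds the treewidth. For the lower bound, the 5 vertices {1, 2, 7, 8, 9} are pairwise adjacent, and any tree decomposition puts a clique entirely inside one bag — forcing width ≥ 4. Hence tw(G) = 4 exactly.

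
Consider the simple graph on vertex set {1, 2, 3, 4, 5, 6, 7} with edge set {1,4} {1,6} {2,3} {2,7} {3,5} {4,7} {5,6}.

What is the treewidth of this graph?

A width-2 tree decomposition is:
Bags: B1 = {1, 5, 6}  B2 = {1, 3, 5}  B3 = {1, 2, 3}  B4 = {1, 2, 7}  B5 = {1, 4, 7}
Tree: B1–B2, B2–B3, B3–B4, B4–B5
Each bag holds 3 vertices, so the decomposition has width 2, which upper-bounds the treewidth. The edges 1–6–5–3–2–7–4–1 form a cycle, so G is not a tree and its treewidth is at least 2. Hence tw(G) = 2 exactly.

2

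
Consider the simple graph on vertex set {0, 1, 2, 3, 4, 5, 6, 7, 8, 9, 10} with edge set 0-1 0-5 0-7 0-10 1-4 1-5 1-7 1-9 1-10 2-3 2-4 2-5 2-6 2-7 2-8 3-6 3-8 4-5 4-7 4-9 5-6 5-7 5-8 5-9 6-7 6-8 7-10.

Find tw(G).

3

A width-3 tree decomposition is:
Bags: B1 = {1, 4, 5, 9}  B2 = {1, 4, 5, 7}  B3 = {2, 4, 5, 7}  B4 = {2, 5, 6, 7}  B5 = {2, 5, 6, 8}  B6 = {0, 1, 5, 7}  B7 = {0, 1, 7, 10}  B8 = {2, 3, 6, 8}
Tree: B1–B2, B2–B3, B3–B4, B4–B5, B2–B6, B6–B7, B5–B8
The largest bag has 4 vertices, giving width 3; this decomposition certifies tw(G) ≤ 3. On the other hand G contains the 4-clique {0, 1, 7, 10}. A clique must lie in a single bag of any decomposition, so no decomposition can have width below 3. The upper and lower bounds meet at 3, so that is the treewidth.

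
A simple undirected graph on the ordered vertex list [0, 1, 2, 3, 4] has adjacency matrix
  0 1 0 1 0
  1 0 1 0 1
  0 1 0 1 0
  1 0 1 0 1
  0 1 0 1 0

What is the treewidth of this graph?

A width-2 tree decomposition is:
Bags: B1 = {1, 2, 3}  B2 = {0, 1, 3}  B3 = {1, 3, 4}
Tree: B1–B2, B2–B3
Every bag has size at most 3, so the width is 3 − 1 = 2 and tw(G) ≤ 2. For the lower bound, G contains the cycle 1–2–3–0–1, so G is not a forest; only forests have treewidth ≤ 1, hence tw(G) ≥ 2. Therefore the treewidth is 2.

2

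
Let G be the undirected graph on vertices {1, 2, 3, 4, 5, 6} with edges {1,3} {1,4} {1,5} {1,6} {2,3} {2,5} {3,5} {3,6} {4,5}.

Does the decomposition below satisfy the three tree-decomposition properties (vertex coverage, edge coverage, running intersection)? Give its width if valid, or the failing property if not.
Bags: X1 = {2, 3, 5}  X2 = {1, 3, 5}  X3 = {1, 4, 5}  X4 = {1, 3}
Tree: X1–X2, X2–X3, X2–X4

A tree decomposition must satisfy three properties: every vertex lies in some bag; for every edge, both endpoints lie together in some bag; and for every vertex, the bags containing it form a connected subtree. Here vertex 6 appears in no bag, so the decomposition is invalid.

No — vertex 6 appears in no bag.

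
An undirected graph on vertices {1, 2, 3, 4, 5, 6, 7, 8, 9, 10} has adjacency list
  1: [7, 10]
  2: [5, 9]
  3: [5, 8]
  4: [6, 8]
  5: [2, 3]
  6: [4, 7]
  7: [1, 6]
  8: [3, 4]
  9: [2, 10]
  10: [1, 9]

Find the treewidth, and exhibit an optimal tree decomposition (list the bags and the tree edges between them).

Treewidth 2.
Bags: B1 = {3, 5, 8}  B2 = {4, 5, 8}  B3 = {4, 5, 6}  B4 = {5, 6, 7}  B5 = {1, 5, 7}  B6 = {1, 5, 10}  B7 = {5, 9, 10}  B8 = {2, 5, 9}
Tree: B1–B2, B2–B3, B3–B4, B4–B5, B5–B6, B6–B7, B7–B8

The largest bag has 3 vertices, giving width 2; this decomposition certifies tw(G) ≤ 2. For the lower bound, G contains the cycle 5–3–8–4–6–7–1–10–9–2–5, so G is not a forest; only forests have treewidth ≤ 1, hence tw(G) ≥ 2. Combining the bounds, tw(G) = 2.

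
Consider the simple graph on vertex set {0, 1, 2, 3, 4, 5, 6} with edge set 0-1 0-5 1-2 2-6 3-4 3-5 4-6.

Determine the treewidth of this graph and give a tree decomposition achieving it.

The largest bag has 3 vertices, giving width 2; this decomposition certifies tw(G) ≤ 2. The edges 4–3–5–0–1–2–6–4 form a cycle, so G is not a tree and its treewidth is at least 2. Hence tw(G) = 2 exactly.

Treewidth 2.
One such decomposition:
Bags: B1 = {3, 4, 5}  B2 = {0, 4, 5}  B3 = {0, 1, 4}  B4 = {1, 2, 4}  B5 = {2, 4, 6}
Tree: B1–B2, B2–B3, B3–B4, B4–B5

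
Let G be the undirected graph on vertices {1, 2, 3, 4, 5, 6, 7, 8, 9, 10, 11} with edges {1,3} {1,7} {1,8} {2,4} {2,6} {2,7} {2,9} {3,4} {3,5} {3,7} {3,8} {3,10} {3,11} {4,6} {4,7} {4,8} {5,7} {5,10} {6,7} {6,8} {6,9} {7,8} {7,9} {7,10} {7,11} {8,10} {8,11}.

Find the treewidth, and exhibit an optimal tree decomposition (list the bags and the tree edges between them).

The largest bag has 4 vertices, giving width 3; this decomposition certifies tw(G) ≤ 3. Conversely, {2, 6, 7, 9} is a clique of size 4, and the vertices of any clique must share a bag in every tree decomposition; so some bag has ≥ 4 vertices and tw(G) ≥ 3. Hence tw(G) = 3 exactly.

Treewidth 3.
One optimal decomposition is:
Bags: B1 = {2, 4, 6, 7}  B2 = {4, 6, 7, 8}  B3 = {3, 4, 7, 8}  B4 = {3, 7, 8, 11}  B5 = {3, 7, 8, 10}  B6 = {3, 5, 7, 10}  B7 = {2, 6, 7, 9}  B8 = {1, 3, 7, 8}
Tree: B1–B2, B2–B3, B3–B4, B3–B5, B5–B6, B1–B7, B3–B8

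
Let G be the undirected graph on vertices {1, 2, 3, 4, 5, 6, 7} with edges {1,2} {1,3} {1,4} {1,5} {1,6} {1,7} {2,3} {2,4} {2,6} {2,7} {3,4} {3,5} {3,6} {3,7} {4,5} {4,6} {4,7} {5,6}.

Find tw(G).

4

A width-4 tree decomposition is:
Bags: B1 = {1, 2, 3, 4, 6}  B2 = {1, 2, 3, 4, 7}  B3 = {1, 3, 4, 5, 6}
Tree: B1–B2, B1–B3
Every bag has size at most 5, so the width is 5 − 1 = 4 and tw(G) ≤ 4. For the lower bound, the 5 vertices {1, 2, 3, 4, 6} are pairwise adjacent, and any tree decomposition puts a clique entirely inside one bag — forcing width ≥ 4. Therefore the treewidth is 4.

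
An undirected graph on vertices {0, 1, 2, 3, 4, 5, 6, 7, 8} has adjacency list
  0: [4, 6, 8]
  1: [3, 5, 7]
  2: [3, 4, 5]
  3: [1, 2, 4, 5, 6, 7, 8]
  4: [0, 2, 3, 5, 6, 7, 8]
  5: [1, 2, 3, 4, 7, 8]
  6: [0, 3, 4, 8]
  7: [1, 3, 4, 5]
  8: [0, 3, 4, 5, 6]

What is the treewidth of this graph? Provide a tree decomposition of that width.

Treewidth 3.
One optimal decomposition is:
Bags: B1 = {2, 3, 4, 5}  B2 = {3, 4, 5, 8}  B3 = {3, 4, 6, 8}  B4 = {3, 4, 5, 7}  B5 = {1, 3, 5, 7}  B6 = {0, 4, 6, 8}
Tree: B1–B2, B2–B3, B1–B4, B4–B5, B3–B6

Every bag has size at most 4, so the width is 4 − 1 = 3 and tw(G) ≤ 3. On the other hand G contains the 4-clique {0, 4, 6, 8}. A clique must lie in a single bag of any decomposition, so no decomposition can have width below 3. Therefore the treewidth is 3.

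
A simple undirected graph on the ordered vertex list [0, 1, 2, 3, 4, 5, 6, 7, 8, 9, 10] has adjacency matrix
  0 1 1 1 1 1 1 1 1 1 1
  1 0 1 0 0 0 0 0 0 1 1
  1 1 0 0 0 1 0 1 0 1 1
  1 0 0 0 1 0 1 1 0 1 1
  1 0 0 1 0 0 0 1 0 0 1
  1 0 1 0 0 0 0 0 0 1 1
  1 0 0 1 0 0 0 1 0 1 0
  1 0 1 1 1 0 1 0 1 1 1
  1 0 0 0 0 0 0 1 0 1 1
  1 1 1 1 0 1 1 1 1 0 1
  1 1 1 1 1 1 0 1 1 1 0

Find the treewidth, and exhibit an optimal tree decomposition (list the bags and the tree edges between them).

Every bag has size at most 5, so the width is 5 − 1 = 4 and tw(G) ≤ 4. For the lower bound, the 5 vertices {0, 7, 8, 9, 10} are pairwise adjacent, and any tree decomposition puts a clique entirely inside one bag — forcing width ≥ 4. Hence tw(G) = 4 exactly.

Treewidth 4.
One such decomposition:
Bags: B1 = {0, 2, 7, 9, 10}  B2 = {0, 3, 7, 9, 10}  B3 = {0, 3, 6, 7, 9}  B4 = {0, 7, 8, 9, 10}  B5 = {0, 1, 2, 9, 10}  B6 = {0, 2, 5, 9, 10}  B7 = {0, 3, 4, 7, 10}
Tree: B1–B2, B2–B3, B1–B4, B1–B5, B5–B6, B2–B7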